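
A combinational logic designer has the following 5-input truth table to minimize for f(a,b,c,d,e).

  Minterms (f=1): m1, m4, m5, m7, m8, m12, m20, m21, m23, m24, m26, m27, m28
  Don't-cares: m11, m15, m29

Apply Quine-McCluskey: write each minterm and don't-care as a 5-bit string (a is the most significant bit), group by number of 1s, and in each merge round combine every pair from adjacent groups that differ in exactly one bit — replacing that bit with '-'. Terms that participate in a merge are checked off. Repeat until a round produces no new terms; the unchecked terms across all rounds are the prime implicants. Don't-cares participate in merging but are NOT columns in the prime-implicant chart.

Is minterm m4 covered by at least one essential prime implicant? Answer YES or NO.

NO

size-2^0 implicants → 00001(✓)  00100(✓)  00101(✓)  00111(✓)  01000(✓)  01011(✓)  01100(✓)  01111(✓)  10100(✓)  10101(✓)  10111(✓)  11000(✓)  11010(✓)  11011(✓)  11100(✓)  11101(✓)
size-2^1 implicants → -0100(✓)  -0101(✓)  -0111(✓)  -1000(✓)  -1011  -1100(✓)  0-100(✓)  0-111  00-01  001-1(✓)  0010-(✓)  01-00(✓)  01-11  1-100(✓)  1-101(✓)  101-1(✓)  1010-(✓)  11-00(✓)  110-0  1101-  1110-(✓)
size-2^2 implicants → --100  -01-1  -010-  -1-00  1-10-
Unchecked terms (primes): --100, -01-1, -010-, -1-00, -1011, 0-111, 00-01, 01-11, 1-10-, 110-0, 1101-
Minterm coverage:
  m1 ⊆ 00-01 [E]
  m4 ⊆ --100,-010-
  m5 ⊆ -01-1,-010-,00-01
  m7 ⊆ -01-1,0-111
  m8 ⊆ -1-00 [E]
  m12 ⊆ --100,-1-00
  m20 ⊆ --100,-010-,1-10-
  m21 ⊆ -01-1,-010-,1-10-
  m23 ⊆ -01-1 [E]
  m24 ⊆ -1-00,110-0
  m26 ⊆ 110-0,1101-
  m27 ⊆ -1011,1101-
  m28 ⊆ --100,-1-00,1-10-
E = {-01-1, -1-00, 00-01}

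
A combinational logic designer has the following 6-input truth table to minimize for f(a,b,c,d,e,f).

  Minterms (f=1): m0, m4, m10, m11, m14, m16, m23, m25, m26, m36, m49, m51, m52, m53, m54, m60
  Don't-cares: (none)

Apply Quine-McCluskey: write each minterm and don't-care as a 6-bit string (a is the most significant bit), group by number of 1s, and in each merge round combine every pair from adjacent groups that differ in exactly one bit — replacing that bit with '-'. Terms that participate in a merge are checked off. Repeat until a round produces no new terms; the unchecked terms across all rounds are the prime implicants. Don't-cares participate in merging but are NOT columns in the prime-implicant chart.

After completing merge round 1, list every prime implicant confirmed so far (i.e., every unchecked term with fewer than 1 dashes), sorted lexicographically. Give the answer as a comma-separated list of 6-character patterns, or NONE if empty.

Round 0: 000000✓ 000100✓ 001010✓ 001011✓ 001110✓ 010000✓ 010111 011001 011010✓ 100100✓ 110001✓ 110011✓ 110100✓ 110101✓ 110110✓ 111100✓
Round 1: -00100 0-0000 0-1010 000-00 001-10 00101- 1-0100 11-100 110-01 1100-1 1101-0 11010-
PIs = {-00100, 0-0000, 0-1010, 000-00, 001-10, 00101-, 010111, 011001, 1-0100, 11-100, 110-01, 1100-1, 1101-0, 11010-}

010111, 011001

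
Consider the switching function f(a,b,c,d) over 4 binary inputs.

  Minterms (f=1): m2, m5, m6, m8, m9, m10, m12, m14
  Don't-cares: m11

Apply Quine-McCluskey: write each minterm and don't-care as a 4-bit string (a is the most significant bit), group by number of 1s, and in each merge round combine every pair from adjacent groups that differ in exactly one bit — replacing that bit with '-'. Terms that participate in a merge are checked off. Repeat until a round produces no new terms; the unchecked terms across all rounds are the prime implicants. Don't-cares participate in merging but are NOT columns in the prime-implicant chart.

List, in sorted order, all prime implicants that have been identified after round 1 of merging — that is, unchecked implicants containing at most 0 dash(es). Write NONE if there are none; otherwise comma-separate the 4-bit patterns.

size-2^0 implicants → 0010(✓)  0101  0110(✓)  1000(✓)  1001(✓)  1010(✓)  1011(✓)  1100(✓)  1110(✓)
size-2^1 implicants → -010(✓)  -110(✓)  0-10(✓)  1-00(✓)  1-10(✓)  10-0(✓)  10-1(✓)  100-(✓)  101-(✓)  11-0(✓)
size-2^2 implicants → --10  1--0  10--
Unchecked terms (primes): --10, 0101, 1--0, 10--

0101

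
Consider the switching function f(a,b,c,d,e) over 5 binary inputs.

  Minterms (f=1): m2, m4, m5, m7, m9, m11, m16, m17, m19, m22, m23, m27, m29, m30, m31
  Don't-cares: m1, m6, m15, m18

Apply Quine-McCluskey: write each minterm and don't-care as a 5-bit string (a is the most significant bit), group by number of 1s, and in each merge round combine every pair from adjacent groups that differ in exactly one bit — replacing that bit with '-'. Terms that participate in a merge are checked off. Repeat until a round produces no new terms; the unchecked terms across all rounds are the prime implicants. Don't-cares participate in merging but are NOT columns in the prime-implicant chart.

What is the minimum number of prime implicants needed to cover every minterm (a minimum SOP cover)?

7

size-2^0 implicants → 00001(✓)  00010(✓)  00100(✓)  00101(✓)  00110(✓)  00111(✓)  01001(✓)  01011(✓)  01111(✓)  10000(✓)  10001(✓)  10010(✓)  10011(✓)  10110(✓)  10111(✓)  11011(✓)  11101(✓)  11110(✓)  11111(✓)
size-2^1 implicants → -0001  -0010(✓)  -0110(✓)  -0111(✓)  -1011(✓)  -1111(✓)  0-001  0-111(✓)  00-01  00-10(✓)  001-0(✓)  001-1(✓)  0010-(✓)  0011-(✓)  01-11(✓)  010-1  1-011(✓)  1-110(✓)  1-111(✓)  10-10(✓)  10-11(✓)  100-0(✓)  100-1(✓)  1000-(✓)  1001-(✓)  1011-(✓)  11-11(✓)  111-1  1111-(✓)
size-2^2 implicants → --111  -0-10  -011-  -1-11  001--  1--11  1-11-  10-1-  100--
Unchecked terms (primes): --111, -0-10, -0001, -011-, -1-11, 0-001, 00-01, 001--, 010-1, 1--11, 1-11-, 10-1-, 100--, 111-1
Minterm coverage:
  m2 ⊆ -0-10 [E]
  m4 ⊆ 001-- [E]
  m5 ⊆ 00-01,001--
  m7 ⊆ --111,-011-,001--
  m9 ⊆ 0-001,010-1
  m11 ⊆ -1-11,010-1
  m16 ⊆ 100-- [E]
  m17 ⊆ -0001,100--
  m19 ⊆ 1--11,10-1-,100--
  m22 ⊆ -0-10,-011-,1-11-,10-1-
  m23 ⊆ --111,-011-,1--11,1-11-,10-1-
  m27 ⊆ -1-11,1--11
  m29 ⊆ 111-1 [E]
  m30 ⊆ 1-11- [E]
  m31 ⊆ --111,-1-11,1--11,1-11-,111-1
E = {-0-10, 001--, 1-11-, 100--, 111-1}
Petrick residual → -1-11, 0-001
Cover = b'de' + bde + a'c'd'e + a'b'c + acd + ab'c' + abce  |cover|=7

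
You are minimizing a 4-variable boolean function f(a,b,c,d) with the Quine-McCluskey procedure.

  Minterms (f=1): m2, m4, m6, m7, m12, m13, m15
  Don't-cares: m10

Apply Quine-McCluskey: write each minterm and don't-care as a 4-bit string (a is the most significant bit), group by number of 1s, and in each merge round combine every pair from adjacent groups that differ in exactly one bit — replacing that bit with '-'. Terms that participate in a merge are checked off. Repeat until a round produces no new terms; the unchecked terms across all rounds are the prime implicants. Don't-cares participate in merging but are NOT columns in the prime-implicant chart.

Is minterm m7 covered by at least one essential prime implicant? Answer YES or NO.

NO

[col 0] 0010*, 0100*, 0110*, 0111*, 1010*, 1100*, 1101*, 1111*
[col 1] -010, -100, -111, 0-10, 01-0, 011-, 11-1, 110-
Prime implicants: -010, -100, -111, 0-10, 01-0, 011-, 11-1, 110-
PI chart (minterm → PIs covering it):
  2 | -010,0-10
  4 | -100,01-0
  6 | 0-10,01-0,011-
  7 | -111,011-
  12 | -100,110-
  13 | 11-1,110-
  15 | -111,11-1
(no essential prime implicants)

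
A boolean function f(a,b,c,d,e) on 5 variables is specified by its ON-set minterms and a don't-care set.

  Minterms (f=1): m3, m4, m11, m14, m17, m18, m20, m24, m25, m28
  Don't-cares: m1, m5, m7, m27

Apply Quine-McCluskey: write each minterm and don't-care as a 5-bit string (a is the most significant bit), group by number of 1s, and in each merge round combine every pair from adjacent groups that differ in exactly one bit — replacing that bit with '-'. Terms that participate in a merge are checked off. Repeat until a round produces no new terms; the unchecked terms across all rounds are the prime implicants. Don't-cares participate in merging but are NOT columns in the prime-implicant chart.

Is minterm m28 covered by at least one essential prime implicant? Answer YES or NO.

NO

Round 0: 00001✓ 00011✓ 00100✓ 00101✓ 00111✓ 01011✓ 01110 10001✓ 10010 10100✓ 11000✓ 11001✓ 11011✓ 11100✓
Round 1: -0001 -0100 -1011 0-011 00-01✓ 00-11✓ 000-1✓ 001-1✓ 0010- 1-001 1-100 11-00 110-1 1100-
Round 2: 00--1
PIs = {-0001, -0100, -1011, 0-011, 00--1, 0010-, 01110, 1-001, 1-100, 10010, 11-00, 110-1, 1100-}
Coverage chart:
  m3: 0-011,00--1
  m4: -0100,0010-
  m11: -1011,0-011
  m14: 01110 ←essential
  m17: -0001,1-001
  m18: 10010 ←essential
  m20: -0100,1-100
  m24: 11-00,1100-
  m25: 1-001,110-1,1100-
  m28: 1-100,11-00
Essential: 01110, 10010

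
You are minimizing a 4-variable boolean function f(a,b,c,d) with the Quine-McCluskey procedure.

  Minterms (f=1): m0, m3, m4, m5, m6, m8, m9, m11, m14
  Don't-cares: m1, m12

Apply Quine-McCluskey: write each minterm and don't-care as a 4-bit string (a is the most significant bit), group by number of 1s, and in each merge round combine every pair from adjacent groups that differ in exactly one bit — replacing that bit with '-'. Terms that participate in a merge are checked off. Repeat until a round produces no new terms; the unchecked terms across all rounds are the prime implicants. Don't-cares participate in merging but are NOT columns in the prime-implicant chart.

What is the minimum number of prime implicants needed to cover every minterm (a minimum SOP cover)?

4

size-2^0 implicants → 0000(✓)  0001(✓)  0011(✓)  0100(✓)  0101(✓)  0110(✓)  1000(✓)  1001(✓)  1011(✓)  1100(✓)  1110(✓)
size-2^1 implicants → -000(✓)  -001(✓)  -011(✓)  -100(✓)  -110(✓)  0-00(✓)  0-01(✓)  00-1(✓)  000-(✓)  01-0(✓)  010-(✓)  1-00(✓)  10-1(✓)  100-(✓)  11-0(✓)
size-2^2 implicants → --00  -0-1  -00-  -1-0  0-0-
Unchecked terms (primes): --00, -0-1, -00-, -1-0, 0-0-
Minterm coverage:
  m0 ⊆ --00,-00-,0-0-
  m3 ⊆ -0-1 [E]
  m4 ⊆ --00,-1-0,0-0-
  m5 ⊆ 0-0- [E]
  m6 ⊆ -1-0 [E]
  m8 ⊆ --00,-00-
  m9 ⊆ -0-1,-00-
  m11 ⊆ -0-1 [E]
  m14 ⊆ -1-0 [E]
E = {-0-1, -1-0, 0-0-}
Petrick residual → --00
Cover = c'd' + b'd + bd' + a'c'  |cover|=4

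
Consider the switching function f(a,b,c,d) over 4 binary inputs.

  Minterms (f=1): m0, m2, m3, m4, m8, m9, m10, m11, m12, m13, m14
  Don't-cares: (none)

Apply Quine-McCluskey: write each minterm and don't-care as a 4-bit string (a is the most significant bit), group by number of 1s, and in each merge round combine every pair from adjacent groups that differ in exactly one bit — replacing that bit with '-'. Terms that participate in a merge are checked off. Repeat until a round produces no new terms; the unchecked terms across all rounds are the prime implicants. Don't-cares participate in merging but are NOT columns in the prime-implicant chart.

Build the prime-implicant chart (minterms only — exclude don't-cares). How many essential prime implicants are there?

4

size-2^0 implicants → 0000(✓)  0010(✓)  0011(✓)  0100(✓)  1000(✓)  1001(✓)  1010(✓)  1011(✓)  1100(✓)  1101(✓)  1110(✓)
size-2^1 implicants → -000(✓)  -010(✓)  -011(✓)  -100(✓)  0-00(✓)  00-0(✓)  001-(✓)  1-00(✓)  1-01(✓)  1-10(✓)  10-0(✓)  10-1(✓)  100-(✓)  101-(✓)  11-0(✓)  110-(✓)
size-2^2 implicants → --00  -0-0  -01-  1--0  1-0-  10--
Unchecked terms (primes): --00, -0-0, -01-, 1--0, 1-0-, 10--
Minterm coverage:
  m0 ⊆ --00,-0-0
  m2 ⊆ -0-0,-01-
  m3 ⊆ -01- [E]
  m4 ⊆ --00 [E]
  m8 ⊆ --00,-0-0,1--0,1-0-,10--
  m9 ⊆ 1-0-,10--
  m10 ⊆ -0-0,-01-,1--0,10--
  m11 ⊆ -01-,10--
  m12 ⊆ --00,1--0,1-0-
  m13 ⊆ 1-0- [E]
  m14 ⊆ 1--0 [E]
E = {--00, -01-, 1--0, 1-0-}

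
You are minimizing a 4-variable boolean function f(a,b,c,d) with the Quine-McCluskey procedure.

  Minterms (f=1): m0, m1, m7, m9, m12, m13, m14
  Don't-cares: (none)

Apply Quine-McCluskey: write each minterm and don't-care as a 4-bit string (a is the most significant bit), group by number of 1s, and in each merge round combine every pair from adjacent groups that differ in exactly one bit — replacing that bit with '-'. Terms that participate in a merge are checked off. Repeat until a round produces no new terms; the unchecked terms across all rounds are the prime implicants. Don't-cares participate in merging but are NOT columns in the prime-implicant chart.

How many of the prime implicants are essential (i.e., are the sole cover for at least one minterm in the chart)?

3

size-2^0 implicants → 0000(✓)  0001(✓)  0111  1001(✓)  1100(✓)  1101(✓)  1110(✓)
size-2^1 implicants → -001  000-  1-01  11-0  110-
Unchecked terms (primes): -001, 000-, 0111, 1-01, 11-0, 110-
Minterm coverage:
  m0 ⊆ 000- [E]
  m1 ⊆ -001,000-
  m7 ⊆ 0111 [E]
  m9 ⊆ -001,1-01
  m12 ⊆ 11-0,110-
  m13 ⊆ 1-01,110-
  m14 ⊆ 11-0 [E]
E = {000-, 0111, 11-0}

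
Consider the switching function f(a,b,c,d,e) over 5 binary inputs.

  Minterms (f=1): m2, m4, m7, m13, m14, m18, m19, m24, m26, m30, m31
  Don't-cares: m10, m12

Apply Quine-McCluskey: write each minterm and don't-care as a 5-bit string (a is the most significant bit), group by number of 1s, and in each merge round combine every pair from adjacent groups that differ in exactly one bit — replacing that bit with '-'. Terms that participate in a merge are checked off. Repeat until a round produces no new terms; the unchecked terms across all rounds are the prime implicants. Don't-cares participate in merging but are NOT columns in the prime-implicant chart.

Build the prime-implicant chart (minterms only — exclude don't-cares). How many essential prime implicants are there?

Round 0: 00010✓ 00100✓ 00111 01010✓ 01100✓ 01101✓ 01110✓ 10010✓ 10011✓ 11000✓ 11010✓ 11110✓ 11111✓
Round 1: -0010✓ -1010✓ -1110✓ 0-010✓ 0-100 01-10✓ 011-0 0110- 1-010✓ 1001- 11-10✓ 110-0 1111-
Round 2: --010 -1-10
PIs = {--010, -1-10, 0-100, 00111, 011-0, 0110-, 1001-, 110-0, 1111-}
Coverage chart:
  m2: --010 ←essential
  m4: 0-100 ←essential
  m7: 00111 ←essential
  m13: 0110- ←essential
  m14: -1-10,011-0
  m18: --010,1001-
  m19: 1001- ←essential
  m24: 110-0 ←essential
  m26: --010,-1-10,110-0
  m30: -1-10,1111-
  m31: 1111- ←essential
Essential: --010, 0-100, 00111, 0110-, 1001-, 110-0, 1111-

7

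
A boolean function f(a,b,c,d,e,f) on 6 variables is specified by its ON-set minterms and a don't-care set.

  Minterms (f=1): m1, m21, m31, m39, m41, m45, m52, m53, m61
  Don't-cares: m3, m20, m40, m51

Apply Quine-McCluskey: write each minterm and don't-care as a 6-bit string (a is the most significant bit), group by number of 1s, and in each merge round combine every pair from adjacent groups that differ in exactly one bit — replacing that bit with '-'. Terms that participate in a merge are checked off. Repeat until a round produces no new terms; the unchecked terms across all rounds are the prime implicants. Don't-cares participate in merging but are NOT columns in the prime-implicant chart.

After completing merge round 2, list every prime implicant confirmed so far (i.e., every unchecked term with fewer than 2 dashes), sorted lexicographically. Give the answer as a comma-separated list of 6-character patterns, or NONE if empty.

size-2^0 implicants → 000001(✓)  000011(✓)  010100(✓)  010101(✓)  011111  100111  101000(✓)  101001(✓)  101101(✓)  110011  110100(✓)  110101(✓)  111101(✓)
size-2^1 implicants → -10100(✓)  -10101(✓)  0000-1  01010-(✓)  1-1101  101-01  10100-  11-101  11010-(✓)
size-2^2 implicants → -1010-
Unchecked terms (primes): -1010-, 0000-1, 011111, 1-1101, 100111, 101-01, 10100-, 11-101, 110011

0000-1, 011111, 1-1101, 100111, 101-01, 10100-, 11-101, 110011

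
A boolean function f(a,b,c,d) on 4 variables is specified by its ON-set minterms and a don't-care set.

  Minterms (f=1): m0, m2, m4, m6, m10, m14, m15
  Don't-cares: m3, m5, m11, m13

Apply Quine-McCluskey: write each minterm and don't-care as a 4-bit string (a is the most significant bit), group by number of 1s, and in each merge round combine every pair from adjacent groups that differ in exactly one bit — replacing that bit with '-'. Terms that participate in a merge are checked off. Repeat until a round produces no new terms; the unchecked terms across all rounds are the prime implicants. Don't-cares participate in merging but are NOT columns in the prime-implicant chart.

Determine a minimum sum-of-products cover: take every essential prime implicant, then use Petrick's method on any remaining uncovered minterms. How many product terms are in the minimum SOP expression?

Round 0: 0000✓ 0010✓ 0011✓ 0100✓ 0101✓ 0110✓ 1010✓ 1011✓ 1101✓ 1110✓ 1111✓
Round 1: -010✓ -011✓ -101 -110✓ 0-00✓ 0-10✓ 00-0✓ 001-✓ 01-0✓ 010- 1-10✓ 1-11✓ 101-✓ 11-1 111-✓
Round 2: --10 -01- 0--0 1-1-
PIs = {--10, -01-, -101, 0--0, 010-, 1-1-, 11-1}
Coverage chart:
  m0: 0--0 ←essential
  m2: --10,-01-,0--0
  m4: 0--0,010-
  m6: --10,0--0
  m10: --10,-01-,1-1-
  m14: --10,1-1-
  m15: 1-1-,11-1
Essential: 0--0
Petrick residual → 1-1-
Min cover (2 terms): a'd' + ac

2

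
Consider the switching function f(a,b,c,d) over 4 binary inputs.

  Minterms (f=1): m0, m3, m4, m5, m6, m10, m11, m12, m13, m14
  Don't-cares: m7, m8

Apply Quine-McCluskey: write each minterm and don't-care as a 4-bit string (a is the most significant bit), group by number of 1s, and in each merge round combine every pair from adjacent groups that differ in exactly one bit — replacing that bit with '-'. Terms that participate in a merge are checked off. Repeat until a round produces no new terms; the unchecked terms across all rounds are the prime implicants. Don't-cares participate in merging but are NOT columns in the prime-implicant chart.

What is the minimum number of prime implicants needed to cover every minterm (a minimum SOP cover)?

Round 0: 0000✓ 0011✓ 0100✓ 0101✓ 0110✓ 0111✓ 1000✓ 1010✓ 1011✓ 1100✓ 1101✓ 1110✓
Round 1: -000✓ -011 -100✓ -101✓ -110✓ 0-00✓ 0-11 01-0✓ 01-1✓ 010-✓ 011-✓ 1-00✓ 1-10✓ 10-0✓ 101- 11-0✓ 110-✓
Round 2: --00 -1-0 -10- 01-- 1--0
PIs = {--00, -011, -1-0, -10-, 0-11, 01--, 1--0, 101-}
Coverage chart:
  m0: --00 ←essential
  m3: -011,0-11
  m4: --00,-1-0,-10-,01--
  m5: -10-,01--
  m6: -1-0,01--
  m10: 1--0,101-
  m11: -011,101-
  m12: --00,-1-0,-10-,1--0
  m13: -10- ←essential
  m14: -1-0,1--0
Essential: --00, -10-
Petrick residual → -011, -1-0, 1--0
Min cover (5 terms): c'd' + b'cd + bd' + bc' + ad'

5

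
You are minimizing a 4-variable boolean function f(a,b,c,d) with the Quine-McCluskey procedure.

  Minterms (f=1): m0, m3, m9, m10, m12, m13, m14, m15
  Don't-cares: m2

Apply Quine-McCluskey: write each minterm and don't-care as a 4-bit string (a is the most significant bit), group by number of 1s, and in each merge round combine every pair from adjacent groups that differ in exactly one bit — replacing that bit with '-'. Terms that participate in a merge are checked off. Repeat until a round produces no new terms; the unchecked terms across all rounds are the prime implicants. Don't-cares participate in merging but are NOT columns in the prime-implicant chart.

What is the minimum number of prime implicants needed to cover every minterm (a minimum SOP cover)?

5

size-2^0 implicants → 0000(✓)  0010(✓)  0011(✓)  1001(✓)  1010(✓)  1100(✓)  1101(✓)  1110(✓)  1111(✓)
size-2^1 implicants → -010  00-0  001-  1-01  1-10  11-0(✓)  11-1(✓)  110-(✓)  111-(✓)
size-2^2 implicants → 11--
Unchecked terms (primes): -010, 00-0, 001-, 1-01, 1-10, 11--
Minterm coverage:
  m0 ⊆ 00-0 [E]
  m3 ⊆ 001- [E]
  m9 ⊆ 1-01 [E]
  m10 ⊆ -010,1-10
  m12 ⊆ 11-- [E]
  m13 ⊆ 1-01,11--
  m14 ⊆ 1-10,11--
  m15 ⊆ 11-- [E]
E = {00-0, 001-, 1-01, 11--}
Petrick residual → -010
Cover = b'cd' + a'b'd' + a'b'c + ac'd + ab  |cover|=5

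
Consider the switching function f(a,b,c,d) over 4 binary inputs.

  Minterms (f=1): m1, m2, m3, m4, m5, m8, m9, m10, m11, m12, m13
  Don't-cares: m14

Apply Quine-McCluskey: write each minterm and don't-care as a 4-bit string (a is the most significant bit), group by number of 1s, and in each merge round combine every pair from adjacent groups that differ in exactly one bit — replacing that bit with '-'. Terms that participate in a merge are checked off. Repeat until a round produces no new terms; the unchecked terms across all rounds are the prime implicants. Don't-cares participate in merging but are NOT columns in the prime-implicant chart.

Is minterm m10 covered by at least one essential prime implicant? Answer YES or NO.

[col 0] 0001*, 0010*, 0011*, 0100*, 0101*, 1000*, 1001*, 1010*, 1011*, 1100*, 1101*, 1110*
[col 1] -001*, -010*, -011*, -100*, -101*, 0-01*, 00-1*, 001-*, 010-*, 1-00*, 1-01*, 1-10*, 10-0*, 10-1*, 100-*, 101-*, 11-0*, 110-*
[col 2] --01, -0-1, -01-, -10-, 1--0, 1-0-, 10--
Prime implicants: --01, -0-1, -01-, -10-, 1--0, 1-0-, 10--
PI chart (minterm → PIs covering it):
  1 | --01,-0-1
  2 | -01-  (sole → essential)
  3 | -0-1,-01-
  4 | -10-  (sole → essential)
  5 | --01,-10-
  8 | 1--0,1-0-,10--
  9 | --01,-0-1,1-0-,10--
  10 | -01-,1--0,10--
  11 | -0-1,-01-,10--
  12 | -10-,1--0,1-0-
  13 | --01,-10-,1-0-
Essential prime implicants: -01-, -10-

YES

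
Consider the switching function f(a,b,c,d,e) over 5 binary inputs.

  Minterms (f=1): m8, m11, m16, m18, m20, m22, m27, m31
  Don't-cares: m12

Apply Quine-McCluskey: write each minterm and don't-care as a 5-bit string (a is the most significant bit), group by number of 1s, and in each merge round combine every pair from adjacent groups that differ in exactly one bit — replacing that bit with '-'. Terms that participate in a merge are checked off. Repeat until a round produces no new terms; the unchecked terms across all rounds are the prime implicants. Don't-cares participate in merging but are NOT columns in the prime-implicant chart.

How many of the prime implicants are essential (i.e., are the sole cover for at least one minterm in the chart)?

size-2^0 implicants → 01000(✓)  01011(✓)  01100(✓)  10000(✓)  10010(✓)  10100(✓)  10110(✓)  11011(✓)  11111(✓)
size-2^1 implicants → -1011  01-00  10-00(✓)  10-10(✓)  100-0(✓)  101-0(✓)  11-11
size-2^2 implicants → 10--0
Unchecked terms (primes): -1011, 01-00, 10--0, 11-11
Minterm coverage:
  m8 ⊆ 01-00 [E]
  m11 ⊆ -1011 [E]
  m16 ⊆ 10--0 [E]
  m18 ⊆ 10--0 [E]
  m20 ⊆ 10--0 [E]
  m22 ⊆ 10--0 [E]
  m27 ⊆ -1011,11-11
  m31 ⊆ 11-11 [E]
E = {-1011, 01-00, 10--0, 11-11}

4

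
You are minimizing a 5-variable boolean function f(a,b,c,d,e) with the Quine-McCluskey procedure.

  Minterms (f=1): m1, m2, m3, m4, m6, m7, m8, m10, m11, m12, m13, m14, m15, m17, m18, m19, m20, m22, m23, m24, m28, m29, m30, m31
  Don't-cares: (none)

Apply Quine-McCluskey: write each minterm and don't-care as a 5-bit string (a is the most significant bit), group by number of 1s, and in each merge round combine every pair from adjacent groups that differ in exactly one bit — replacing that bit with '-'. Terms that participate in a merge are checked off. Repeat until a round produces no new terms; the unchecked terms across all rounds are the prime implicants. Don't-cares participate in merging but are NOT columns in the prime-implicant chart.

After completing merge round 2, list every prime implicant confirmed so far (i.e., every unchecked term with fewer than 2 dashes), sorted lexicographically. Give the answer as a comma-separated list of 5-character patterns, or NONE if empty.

size-2^0 implicants → 00001(✓)  00010(✓)  00011(✓)  00100(✓)  00110(✓)  00111(✓)  01000(✓)  01010(✓)  01011(✓)  01100(✓)  01101(✓)  01110(✓)  01111(✓)  10001(✓)  10010(✓)  10011(✓)  10100(✓)  10110(✓)  10111(✓)  11000(✓)  11100(✓)  11101(✓)  11110(✓)  11111(✓)
size-2^1 implicants → -0001(✓)  -0010(✓)  -0011(✓)  -0100(✓)  -0110(✓)  -0111(✓)  -1000(✓)  -1100(✓)  -1101(✓)  -1110(✓)  -1111(✓)  0-010(✓)  0-011(✓)  0-100(✓)  0-110(✓)  0-111(✓)  00-10(✓)  00-11(✓)  000-1(✓)  0001-(✓)  001-0(✓)  0011-(✓)  01-00(✓)  01-10(✓)  01-11(✓)  010-0(✓)  0101-(✓)  011-0(✓)  011-1(✓)  0110-(✓)  0111-(✓)  1-100(✓)  1-110(✓)  1-111(✓)  10-10(✓)  10-11(✓)  100-1(✓)  1001-(✓)  101-0(✓)  1011-(✓)  11-00(✓)  111-0(✓)  111-1(✓)  1110-(✓)  1111-(✓)
size-2^2 implicants → --100(✓)  --110(✓)  --111(✓)  -0-10(✓)  -0-11(✓)  -00-1  -001-(✓)  -01-0(✓)  -011-(✓)  -1-00  -11-0(✓)  -11-1(✓)  -110-(✓)  -111-(✓)  0--10(✓)  0--11(✓)  0-01-(✓)  0-1-0(✓)  0-11-(✓)  00-1-(✓)  01--0  01-1-(✓)  011--(✓)  1-1-0(✓)  1-11-(✓)  10-1-(✓)  111--(✓)
size-2^3 implicants → --1-0  --11-  -0-1-  -11--  0--1-
Unchecked terms (primes): --1-0, --11-, -0-1-, -00-1, -1-00, -11--, 0--1-, 01--0

NONE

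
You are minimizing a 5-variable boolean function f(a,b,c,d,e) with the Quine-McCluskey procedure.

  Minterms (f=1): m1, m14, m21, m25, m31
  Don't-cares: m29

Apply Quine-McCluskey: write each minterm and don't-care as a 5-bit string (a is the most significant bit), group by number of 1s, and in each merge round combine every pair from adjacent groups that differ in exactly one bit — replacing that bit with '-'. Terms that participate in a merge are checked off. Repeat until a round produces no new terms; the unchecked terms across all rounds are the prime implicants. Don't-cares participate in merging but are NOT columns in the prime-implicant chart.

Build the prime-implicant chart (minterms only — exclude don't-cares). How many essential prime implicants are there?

5

[col 0] 00001, 01110, 10101*, 11001*, 11101*, 11111*
[col 1] 1-101, 11-01, 111-1
Prime implicants: 00001, 01110, 1-101, 11-01, 111-1
PI chart (minterm → PIs covering it):
  1 | 00001  (sole → essential)
  14 | 01110  (sole → essential)
  21 | 1-101  (sole → essential)
  25 | 11-01  (sole → essential)
  31 | 111-1  (sole → essential)
Essential prime implicants: 00001, 01110, 1-101, 11-01, 111-1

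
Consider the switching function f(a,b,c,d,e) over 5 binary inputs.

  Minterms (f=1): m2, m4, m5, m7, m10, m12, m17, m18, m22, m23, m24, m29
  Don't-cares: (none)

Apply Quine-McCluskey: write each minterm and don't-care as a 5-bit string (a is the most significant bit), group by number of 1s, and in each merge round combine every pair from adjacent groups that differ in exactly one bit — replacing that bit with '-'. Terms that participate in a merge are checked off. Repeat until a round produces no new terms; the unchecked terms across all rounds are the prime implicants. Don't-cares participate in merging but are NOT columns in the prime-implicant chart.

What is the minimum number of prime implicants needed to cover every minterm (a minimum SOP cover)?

size-2^0 implicants → 00010(✓)  00100(✓)  00101(✓)  00111(✓)  01010(✓)  01100(✓)  10001  10010(✓)  10110(✓)  10111(✓)  11000  11101
size-2^1 implicants → -0010  -0111  0-010  0-100  001-1  0010-  10-10  1011-
Unchecked terms (primes): -0010, -0111, 0-010, 0-100, 001-1, 0010-, 10-10, 10001, 1011-, 11000, 11101
Minterm coverage:
  m2 ⊆ -0010,0-010
  m4 ⊆ 0-100,0010-
  m5 ⊆ 001-1,0010-
  m7 ⊆ -0111,001-1
  m10 ⊆ 0-010 [E]
  m12 ⊆ 0-100 [E]
  m17 ⊆ 10001 [E]
  m18 ⊆ -0010,10-10
  m22 ⊆ 10-10,1011-
  m23 ⊆ -0111,1011-
  m24 ⊆ 11000 [E]
  m29 ⊆ 11101 [E]
E = {0-010, 0-100, 10001, 11000, 11101}
Petrick residual → -0010, 001-1, 1011-
Cover = b'c'de' + a'c'de' + a'cd'e' + a'b'ce + ab'c'd'e + ab'cd + abc'd'e' + abcd'e  |cover|=8

8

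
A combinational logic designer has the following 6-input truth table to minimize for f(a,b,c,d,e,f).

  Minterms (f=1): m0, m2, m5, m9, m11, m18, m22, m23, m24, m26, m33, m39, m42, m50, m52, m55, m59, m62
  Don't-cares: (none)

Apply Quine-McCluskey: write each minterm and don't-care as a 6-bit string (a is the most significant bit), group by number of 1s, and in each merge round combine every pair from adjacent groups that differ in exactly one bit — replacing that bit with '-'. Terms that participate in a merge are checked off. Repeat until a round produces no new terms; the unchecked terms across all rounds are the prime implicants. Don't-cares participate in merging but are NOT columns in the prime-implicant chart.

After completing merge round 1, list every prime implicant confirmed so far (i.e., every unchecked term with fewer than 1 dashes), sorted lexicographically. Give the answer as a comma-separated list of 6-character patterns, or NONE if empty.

000101, 100001, 101010, 110100, 111011, 111110

Round 0: 000000✓ 000010✓ 000101 001001✓ 001011✓ 010010✓ 010110✓ 010111✓ 011000✓ 011010✓ 100001 100111✓ 101010 110010✓ 110100 110111✓ 111011 111110
Round 1: -10010 -10111 0-0010 0000-0 0010-1 01-010 010-10 01011- 0110-0 1-0111
PIs = {-10010, -10111, 0-0010, 0000-0, 000101, 0010-1, 01-010, 010-10, 01011-, 0110-0, 1-0111, 100001, 101010, 110100, 111011, 111110}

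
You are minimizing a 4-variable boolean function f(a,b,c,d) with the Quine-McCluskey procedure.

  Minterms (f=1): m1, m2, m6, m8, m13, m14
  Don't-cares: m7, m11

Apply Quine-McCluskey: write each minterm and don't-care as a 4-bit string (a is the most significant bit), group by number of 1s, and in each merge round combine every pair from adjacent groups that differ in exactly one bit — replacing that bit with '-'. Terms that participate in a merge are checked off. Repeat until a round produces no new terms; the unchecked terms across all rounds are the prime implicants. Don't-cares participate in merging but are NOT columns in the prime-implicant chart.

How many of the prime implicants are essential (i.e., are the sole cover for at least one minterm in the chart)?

5

[col 0] 0001, 0010*, 0110*, 0111*, 1000, 1011, 1101, 1110*
[col 1] -110, 0-10, 011-
Prime implicants: -110, 0-10, 0001, 011-, 1000, 1011, 1101
PI chart (minterm → PIs covering it):
  1 | 0001  (sole → essential)
  2 | 0-10  (sole → essential)
  6 | -110,0-10,011-
  8 | 1000  (sole → essential)
  13 | 1101  (sole → essential)
  14 | -110  (sole → essential)
Essential prime implicants: -110, 0-10, 0001, 1000, 1101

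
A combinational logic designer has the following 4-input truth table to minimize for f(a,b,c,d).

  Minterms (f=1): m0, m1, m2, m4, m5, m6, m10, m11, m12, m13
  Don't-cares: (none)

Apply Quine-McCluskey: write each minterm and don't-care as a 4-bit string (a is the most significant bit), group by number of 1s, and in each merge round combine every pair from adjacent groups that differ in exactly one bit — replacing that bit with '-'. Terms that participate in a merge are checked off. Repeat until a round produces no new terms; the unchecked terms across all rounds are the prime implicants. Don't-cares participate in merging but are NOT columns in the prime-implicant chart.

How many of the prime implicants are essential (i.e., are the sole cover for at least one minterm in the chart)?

4

Round 0: 0000✓ 0001✓ 0010✓ 0100✓ 0101✓ 0110✓ 1010✓ 1011✓ 1100✓ 1101✓
Round 1: -010 -100✓ -101✓ 0-00✓ 0-01✓ 0-10✓ 00-0✓ 000-✓ 01-0✓ 010-✓ 101- 110-✓
Round 2: -10- 0--0 0-0-
PIs = {-010, -10-, 0--0, 0-0-, 101-}
Coverage chart:
  m0: 0--0,0-0-
  m1: 0-0- ←essential
  m2: -010,0--0
  m4: -10-,0--0,0-0-
  m5: -10-,0-0-
  m6: 0--0 ←essential
  m10: -010,101-
  m11: 101- ←essential
  m12: -10- ←essential
  m13: -10- ←essential
Essential: -10-, 0--0, 0-0-, 101-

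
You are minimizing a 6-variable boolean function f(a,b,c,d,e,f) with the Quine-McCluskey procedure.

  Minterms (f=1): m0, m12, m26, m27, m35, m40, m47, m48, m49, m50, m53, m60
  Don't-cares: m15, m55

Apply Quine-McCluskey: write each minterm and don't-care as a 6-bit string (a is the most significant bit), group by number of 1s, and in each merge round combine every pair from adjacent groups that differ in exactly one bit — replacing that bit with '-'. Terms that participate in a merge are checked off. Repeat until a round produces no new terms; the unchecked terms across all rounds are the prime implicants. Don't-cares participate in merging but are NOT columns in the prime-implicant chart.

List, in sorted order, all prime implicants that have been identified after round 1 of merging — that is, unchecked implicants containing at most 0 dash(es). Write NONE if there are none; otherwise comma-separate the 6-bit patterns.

Round 0: 000000 001100 001111✓ 011010✓ 011011✓ 100011 101000 101111✓ 110000✓ 110001✓ 110010✓ 110101✓ 110111✓ 111100
Round 1: -01111 01101- 110-01 1100-0 11000- 1101-1
PIs = {-01111, 000000, 001100, 01101-, 100011, 101000, 110-01, 1100-0, 11000-, 1101-1, 111100}

000000, 001100, 100011, 101000, 111100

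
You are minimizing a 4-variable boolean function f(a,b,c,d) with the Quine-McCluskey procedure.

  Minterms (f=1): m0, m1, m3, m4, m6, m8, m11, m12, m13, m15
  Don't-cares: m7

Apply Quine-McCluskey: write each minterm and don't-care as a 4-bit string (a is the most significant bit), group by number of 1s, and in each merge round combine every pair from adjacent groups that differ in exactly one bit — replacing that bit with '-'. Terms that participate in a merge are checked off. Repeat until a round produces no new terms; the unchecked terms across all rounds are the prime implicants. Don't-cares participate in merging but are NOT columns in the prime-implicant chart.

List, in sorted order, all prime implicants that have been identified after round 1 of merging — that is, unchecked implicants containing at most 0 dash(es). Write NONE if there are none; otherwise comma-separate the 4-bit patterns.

NONE

[col 0] 0000*, 0001*, 0011*, 0100*, 0110*, 0111*, 1000*, 1011*, 1100*, 1101*, 1111*
[col 1] -000*, -011*, -100*, -111*, 0-00*, 0-11*, 00-1, 000-, 01-0, 011-, 1-00*, 1-11*, 11-1, 110-
[col 2] --00, --11
Prime implicants: --00, --11, 00-1, 000-, 01-0, 011-, 11-1, 110-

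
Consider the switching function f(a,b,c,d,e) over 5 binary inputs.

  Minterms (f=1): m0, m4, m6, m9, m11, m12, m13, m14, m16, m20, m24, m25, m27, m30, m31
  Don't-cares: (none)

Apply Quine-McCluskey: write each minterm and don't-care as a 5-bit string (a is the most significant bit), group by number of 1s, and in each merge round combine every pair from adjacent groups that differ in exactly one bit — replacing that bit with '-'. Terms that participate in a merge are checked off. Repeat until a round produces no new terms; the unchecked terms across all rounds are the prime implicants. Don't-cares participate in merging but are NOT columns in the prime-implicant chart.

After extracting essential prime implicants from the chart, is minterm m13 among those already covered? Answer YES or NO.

NO

[col 0] 00000*, 00100*, 00110*, 01001*, 01011*, 01100*, 01101*, 01110*, 10000*, 10100*, 11000*, 11001*, 11011*, 11110*, 11111*
[col 1] -0000*, -0100*, -1001*, -1011*, -1110, 0-100*, 0-110*, 00-00*, 001-0*, 01-01, 010-1*, 011-0*, 0110-, 1-000, 10-00*, 11-11, 110-1*, 1100-, 1111-
[col 2] -0-00, -10-1, 0-1-0
Prime implicants: -0-00, -10-1, -1110, 0-1-0, 01-01, 0110-, 1-000, 11-11, 1100-, 1111-
PI chart (minterm → PIs covering it):
  0 | -0-00  (sole → essential)
  4 | -0-00,0-1-0
  6 | 0-1-0  (sole → essential)
  9 | -10-1,01-01
  11 | -10-1  (sole → essential)
  12 | 0-1-0,0110-
  13 | 01-01,0110-
  14 | -1110,0-1-0
  16 | -0-00,1-000
  20 | -0-00  (sole → essential)
  24 | 1-000,1100-
  25 | -10-1,1100-
  27 | -10-1,11-11
  30 | -1110,1111-
  31 | 11-11,1111-
Essential prime implicants: -0-00, -10-1, 0-1-0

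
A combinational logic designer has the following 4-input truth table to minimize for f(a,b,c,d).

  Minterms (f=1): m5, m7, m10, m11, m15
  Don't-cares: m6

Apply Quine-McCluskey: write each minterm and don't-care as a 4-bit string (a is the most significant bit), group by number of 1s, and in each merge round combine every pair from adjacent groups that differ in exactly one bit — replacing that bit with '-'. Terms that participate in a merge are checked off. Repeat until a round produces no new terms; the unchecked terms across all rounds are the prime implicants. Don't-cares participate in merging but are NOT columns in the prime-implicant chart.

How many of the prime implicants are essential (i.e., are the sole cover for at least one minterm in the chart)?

2

[col 0] 0101*, 0110*, 0111*, 1010*, 1011*, 1111*
[col 1] -111, 01-1, 011-, 1-11, 101-
Prime implicants: -111, 01-1, 011-, 1-11, 101-
PI chart (minterm → PIs covering it):
  5 | 01-1  (sole → essential)
  7 | -111,01-1,011-
  10 | 101-  (sole → essential)
  11 | 1-11,101-
  15 | -111,1-11
Essential prime implicants: 01-1, 101-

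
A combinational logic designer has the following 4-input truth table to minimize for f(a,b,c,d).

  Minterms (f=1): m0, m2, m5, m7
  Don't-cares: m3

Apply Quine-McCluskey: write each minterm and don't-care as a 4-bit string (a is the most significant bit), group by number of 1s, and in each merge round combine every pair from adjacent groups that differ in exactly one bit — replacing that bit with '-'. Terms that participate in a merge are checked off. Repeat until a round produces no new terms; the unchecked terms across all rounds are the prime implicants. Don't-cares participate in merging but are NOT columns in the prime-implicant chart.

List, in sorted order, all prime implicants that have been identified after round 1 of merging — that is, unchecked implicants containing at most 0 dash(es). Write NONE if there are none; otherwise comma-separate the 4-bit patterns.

NONE

size-2^0 implicants → 0000(✓)  0010(✓)  0011(✓)  0101(✓)  0111(✓)
size-2^1 implicants → 0-11  00-0  001-  01-1
Unchecked terms (primes): 0-11, 00-0, 001-, 01-1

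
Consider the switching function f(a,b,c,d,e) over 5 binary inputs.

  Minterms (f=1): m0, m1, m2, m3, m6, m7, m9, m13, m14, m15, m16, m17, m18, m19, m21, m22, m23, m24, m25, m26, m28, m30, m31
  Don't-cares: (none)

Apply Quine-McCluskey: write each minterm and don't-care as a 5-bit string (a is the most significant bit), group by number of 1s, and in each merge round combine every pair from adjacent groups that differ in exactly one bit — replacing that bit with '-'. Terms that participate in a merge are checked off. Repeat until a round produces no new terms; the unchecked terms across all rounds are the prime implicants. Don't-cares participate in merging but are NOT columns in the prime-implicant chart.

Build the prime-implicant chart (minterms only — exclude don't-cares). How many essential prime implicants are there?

Round 0: 00000✓ 00001✓ 00010✓ 00011✓ 00110✓ 00111✓ 01001✓ 01101✓ 01110✓ 01111✓ 10000✓ 10001✓ 10010✓ 10011✓ 10101✓ 10110✓ 10111✓ 11000✓ 11001✓ 11010✓ 11100✓ 11110✓ 11111✓
Round 1: -0000✓ -0001✓ -0010✓ -0011✓ -0110✓ -0111✓ -1001✓ -1110✓ -1111✓ 0-001✓ 0-110✓ 0-111✓ 00-10✓ 00-11✓ 000-0✓ 000-1✓ 0000-✓ 0001-✓ 0011-✓ 01-01 011-1 0111-✓ 1-000✓ 1-001✓ 1-010✓ 1-110✓ 1-111✓ 10-01✓ 10-10✓ 10-11✓ 100-0✓ 100-1✓ 1000-✓ 1001-✓ 101-1✓ 1011-✓ 11-00✓ 11-10✓ 110-0✓ 1100-✓ 111-0✓ 1111-✓
Round 2: --001 --110✓ --111✓ -0-10✓ -0-11✓ -00-0✓ -00-1✓ -000-✓ -001-✓ -011-✓ -111-✓ 0-11-✓ 00-1-✓ 000--✓ 1--10 1-0-0 1-00- 1-11-✓ 10--1 10-1-✓ 100--✓ 11--0
Round 3: --11- -0-1- -00--
PIs = {--001, --11-, -0-1-, -00--, 01-01, 011-1, 1--10, 1-0-0, 1-00-, 10--1, 11--0}
Coverage chart:
  m0: -00-- ←essential
  m1: --001,-00--
  m2: -0-1-,-00--
  m3: -0-1-,-00--
  m6: --11-,-0-1-
  m7: --11-,-0-1-
  m9: --001,01-01
  m13: 01-01,011-1
  m14: --11- ←essential
  m15: --11-,011-1
  m16: -00--,1-0-0,1-00-
  m17: --001,-00--,1-00-,10--1
  m18: -0-1-,-00--,1--10,1-0-0
  m19: -0-1-,-00--,10--1
  m21: 10--1 ←essential
  m22: --11-,-0-1-,1--10
  m23: --11-,-0-1-,10--1
  m24: 1-0-0,1-00-,11--0
  m25: --001,1-00-
  m26: 1--10,1-0-0,11--0
  m28: 11--0 ←essential
  m30: --11-,1--10,11--0
  m31: --11- ←essential
Essential: --11-, -00--, 10--1, 11--0

4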